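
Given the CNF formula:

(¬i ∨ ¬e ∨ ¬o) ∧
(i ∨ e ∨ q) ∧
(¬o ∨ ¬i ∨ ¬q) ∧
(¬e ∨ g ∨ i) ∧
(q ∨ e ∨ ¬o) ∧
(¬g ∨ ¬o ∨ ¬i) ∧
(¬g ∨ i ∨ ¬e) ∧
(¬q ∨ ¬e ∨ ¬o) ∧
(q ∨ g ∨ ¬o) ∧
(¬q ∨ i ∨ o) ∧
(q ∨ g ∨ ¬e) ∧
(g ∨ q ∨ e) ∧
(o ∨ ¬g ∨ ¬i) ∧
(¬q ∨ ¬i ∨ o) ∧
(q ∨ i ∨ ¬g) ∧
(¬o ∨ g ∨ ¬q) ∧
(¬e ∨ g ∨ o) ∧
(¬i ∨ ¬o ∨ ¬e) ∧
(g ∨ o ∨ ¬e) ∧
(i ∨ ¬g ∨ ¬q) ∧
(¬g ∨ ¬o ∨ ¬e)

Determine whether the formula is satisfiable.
No

No, the formula is not satisfiable.

No assignment of truth values to the variables can make all 21 clauses true simultaneously.

The formula is UNSAT (unsatisfiable).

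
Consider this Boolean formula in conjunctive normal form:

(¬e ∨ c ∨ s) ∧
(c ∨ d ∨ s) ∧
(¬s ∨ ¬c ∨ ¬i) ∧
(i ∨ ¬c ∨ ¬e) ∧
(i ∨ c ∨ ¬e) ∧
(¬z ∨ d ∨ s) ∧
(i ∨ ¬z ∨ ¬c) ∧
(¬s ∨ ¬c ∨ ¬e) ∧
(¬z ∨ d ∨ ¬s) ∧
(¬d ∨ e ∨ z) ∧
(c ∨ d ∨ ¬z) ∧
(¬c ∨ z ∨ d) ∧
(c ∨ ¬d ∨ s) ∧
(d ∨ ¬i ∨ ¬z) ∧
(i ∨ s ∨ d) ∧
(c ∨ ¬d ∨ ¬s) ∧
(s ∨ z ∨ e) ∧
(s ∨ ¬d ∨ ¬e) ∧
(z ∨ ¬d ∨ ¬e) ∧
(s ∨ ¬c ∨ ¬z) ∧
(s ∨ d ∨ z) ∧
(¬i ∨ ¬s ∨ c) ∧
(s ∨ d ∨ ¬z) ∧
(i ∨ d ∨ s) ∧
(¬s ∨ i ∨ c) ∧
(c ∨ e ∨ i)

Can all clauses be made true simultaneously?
No

No, the formula is not satisfiable.

No assignment of truth values to the variables can make all 26 clauses true simultaneously.

The formula is UNSAT (unsatisfiable).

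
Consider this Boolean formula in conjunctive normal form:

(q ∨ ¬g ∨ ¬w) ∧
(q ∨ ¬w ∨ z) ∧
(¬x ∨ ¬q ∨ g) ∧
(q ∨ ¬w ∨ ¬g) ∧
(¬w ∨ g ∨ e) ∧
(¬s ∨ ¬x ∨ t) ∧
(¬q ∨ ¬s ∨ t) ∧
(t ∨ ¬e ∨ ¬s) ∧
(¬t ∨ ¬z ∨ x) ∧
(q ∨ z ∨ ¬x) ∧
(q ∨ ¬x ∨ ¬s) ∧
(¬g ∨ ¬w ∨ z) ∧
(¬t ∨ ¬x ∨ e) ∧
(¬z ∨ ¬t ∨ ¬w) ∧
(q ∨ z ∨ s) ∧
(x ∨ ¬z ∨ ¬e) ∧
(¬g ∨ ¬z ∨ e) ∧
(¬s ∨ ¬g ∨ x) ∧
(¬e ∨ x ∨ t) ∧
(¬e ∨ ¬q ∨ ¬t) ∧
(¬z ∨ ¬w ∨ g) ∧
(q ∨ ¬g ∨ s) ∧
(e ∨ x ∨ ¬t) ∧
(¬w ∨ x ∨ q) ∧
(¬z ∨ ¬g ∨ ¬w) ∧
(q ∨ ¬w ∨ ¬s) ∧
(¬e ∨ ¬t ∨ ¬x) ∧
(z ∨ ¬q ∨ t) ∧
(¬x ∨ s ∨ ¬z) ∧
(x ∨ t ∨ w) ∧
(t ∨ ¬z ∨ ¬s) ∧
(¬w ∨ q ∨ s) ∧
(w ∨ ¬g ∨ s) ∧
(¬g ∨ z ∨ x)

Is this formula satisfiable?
Yes

Yes, the formula is satisfiable.

One satisfying assignment is: e=True, z=False, w=False, g=False, t=True, q=False, s=True, x=False

Verification: With this assignment, all 34 clauses evaluate to true.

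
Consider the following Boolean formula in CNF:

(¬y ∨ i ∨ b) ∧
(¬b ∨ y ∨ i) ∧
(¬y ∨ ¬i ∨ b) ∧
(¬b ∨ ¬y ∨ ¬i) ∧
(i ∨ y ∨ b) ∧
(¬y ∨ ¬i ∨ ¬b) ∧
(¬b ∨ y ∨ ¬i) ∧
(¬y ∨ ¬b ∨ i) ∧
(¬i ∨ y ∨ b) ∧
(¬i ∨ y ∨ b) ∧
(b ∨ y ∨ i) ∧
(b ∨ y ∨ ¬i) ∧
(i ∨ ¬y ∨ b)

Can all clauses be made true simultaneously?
No

No, the formula is not satisfiable.

No assignment of truth values to the variables can make all 13 clauses true simultaneously.

The formula is UNSAT (unsatisfiable).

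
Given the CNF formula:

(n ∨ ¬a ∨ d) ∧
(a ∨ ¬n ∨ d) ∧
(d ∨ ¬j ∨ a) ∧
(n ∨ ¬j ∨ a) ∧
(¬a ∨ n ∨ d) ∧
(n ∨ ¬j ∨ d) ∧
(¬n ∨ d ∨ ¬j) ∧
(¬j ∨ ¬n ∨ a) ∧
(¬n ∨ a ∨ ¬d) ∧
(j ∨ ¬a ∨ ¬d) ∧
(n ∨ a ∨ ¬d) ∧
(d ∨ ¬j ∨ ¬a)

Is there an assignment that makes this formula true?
Yes

Yes, the formula is satisfiable.

One satisfying assignment is: j=False, d=False, a=False, n=False

Verification: With this assignment, all 12 clauses evaluate to true.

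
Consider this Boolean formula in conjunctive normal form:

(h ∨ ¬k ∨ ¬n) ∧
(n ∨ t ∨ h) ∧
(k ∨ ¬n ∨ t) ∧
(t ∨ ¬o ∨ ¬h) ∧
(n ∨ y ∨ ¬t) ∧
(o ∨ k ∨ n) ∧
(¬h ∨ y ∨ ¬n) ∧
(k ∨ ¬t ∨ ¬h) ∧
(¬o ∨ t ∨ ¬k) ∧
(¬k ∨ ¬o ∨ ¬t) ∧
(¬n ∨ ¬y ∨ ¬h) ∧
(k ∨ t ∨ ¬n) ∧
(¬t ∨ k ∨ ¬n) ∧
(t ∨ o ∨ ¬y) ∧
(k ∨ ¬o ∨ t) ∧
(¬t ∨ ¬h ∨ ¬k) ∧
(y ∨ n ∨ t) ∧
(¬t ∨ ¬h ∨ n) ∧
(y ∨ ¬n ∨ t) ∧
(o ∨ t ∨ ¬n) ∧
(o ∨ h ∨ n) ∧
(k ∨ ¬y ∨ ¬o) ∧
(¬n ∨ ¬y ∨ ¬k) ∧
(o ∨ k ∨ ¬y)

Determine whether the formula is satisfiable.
No

No, the formula is not satisfiable.

No assignment of truth values to the variables can make all 24 clauses true simultaneously.

The formula is UNSAT (unsatisfiable).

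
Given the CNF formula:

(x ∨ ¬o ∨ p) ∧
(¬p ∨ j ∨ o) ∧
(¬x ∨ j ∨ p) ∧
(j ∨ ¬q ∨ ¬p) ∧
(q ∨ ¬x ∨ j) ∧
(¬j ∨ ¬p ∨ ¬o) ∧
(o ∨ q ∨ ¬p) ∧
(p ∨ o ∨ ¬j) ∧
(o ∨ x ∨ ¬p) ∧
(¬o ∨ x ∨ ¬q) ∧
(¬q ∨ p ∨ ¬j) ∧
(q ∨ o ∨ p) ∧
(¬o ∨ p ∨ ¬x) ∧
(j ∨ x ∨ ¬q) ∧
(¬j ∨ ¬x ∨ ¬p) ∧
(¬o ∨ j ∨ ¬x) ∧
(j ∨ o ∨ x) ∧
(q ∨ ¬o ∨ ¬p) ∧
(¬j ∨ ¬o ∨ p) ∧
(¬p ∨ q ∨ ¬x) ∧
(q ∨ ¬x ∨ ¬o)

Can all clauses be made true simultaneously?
No

No, the formula is not satisfiable.

No assignment of truth values to the variables can make all 21 clauses true simultaneously.

The formula is UNSAT (unsatisfiable).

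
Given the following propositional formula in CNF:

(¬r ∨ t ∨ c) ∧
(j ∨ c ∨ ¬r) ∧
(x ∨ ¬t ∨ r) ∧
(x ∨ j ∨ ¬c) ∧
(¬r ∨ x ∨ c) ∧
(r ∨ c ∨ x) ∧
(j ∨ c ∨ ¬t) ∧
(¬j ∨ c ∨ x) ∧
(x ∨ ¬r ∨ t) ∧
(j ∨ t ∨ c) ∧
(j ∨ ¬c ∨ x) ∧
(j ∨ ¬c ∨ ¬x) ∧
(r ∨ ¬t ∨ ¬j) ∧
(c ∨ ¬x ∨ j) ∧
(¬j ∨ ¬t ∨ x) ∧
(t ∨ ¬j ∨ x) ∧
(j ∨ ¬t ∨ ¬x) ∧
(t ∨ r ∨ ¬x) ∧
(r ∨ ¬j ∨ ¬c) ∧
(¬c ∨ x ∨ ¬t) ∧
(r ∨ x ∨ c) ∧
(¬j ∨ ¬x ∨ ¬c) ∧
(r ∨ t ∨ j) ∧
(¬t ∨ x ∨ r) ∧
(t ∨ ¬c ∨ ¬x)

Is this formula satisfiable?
Yes

Yes, the formula is satisfiable.

One satisfying assignment is: j=True, x=True, c=False, r=True, t=True

Verification: With this assignment, all 25 clauses evaluate to true.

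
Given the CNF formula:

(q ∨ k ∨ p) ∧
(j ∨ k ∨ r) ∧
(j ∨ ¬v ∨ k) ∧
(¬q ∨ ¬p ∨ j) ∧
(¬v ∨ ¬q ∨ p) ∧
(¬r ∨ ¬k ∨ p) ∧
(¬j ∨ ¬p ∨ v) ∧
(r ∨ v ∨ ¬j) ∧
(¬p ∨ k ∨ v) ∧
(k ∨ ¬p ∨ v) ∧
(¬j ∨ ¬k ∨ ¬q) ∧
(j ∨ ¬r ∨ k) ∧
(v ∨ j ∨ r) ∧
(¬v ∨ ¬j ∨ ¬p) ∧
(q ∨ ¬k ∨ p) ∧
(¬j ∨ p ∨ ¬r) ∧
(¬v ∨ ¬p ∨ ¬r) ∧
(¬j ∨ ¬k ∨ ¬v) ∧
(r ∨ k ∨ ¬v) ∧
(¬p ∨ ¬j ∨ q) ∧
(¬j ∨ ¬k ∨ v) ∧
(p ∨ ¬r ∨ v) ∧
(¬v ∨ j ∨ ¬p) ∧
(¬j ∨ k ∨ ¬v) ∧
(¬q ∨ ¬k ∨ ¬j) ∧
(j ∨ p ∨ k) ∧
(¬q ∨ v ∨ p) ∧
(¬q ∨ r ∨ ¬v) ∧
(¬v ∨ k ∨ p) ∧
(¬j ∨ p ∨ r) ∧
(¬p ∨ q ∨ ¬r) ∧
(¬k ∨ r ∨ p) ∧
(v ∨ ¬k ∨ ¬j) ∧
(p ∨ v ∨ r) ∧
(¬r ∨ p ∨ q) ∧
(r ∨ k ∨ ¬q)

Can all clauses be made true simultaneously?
No

No, the formula is not satisfiable.

No assignment of truth values to the variables can make all 36 clauses true simultaneously.

The formula is UNSAT (unsatisfiable).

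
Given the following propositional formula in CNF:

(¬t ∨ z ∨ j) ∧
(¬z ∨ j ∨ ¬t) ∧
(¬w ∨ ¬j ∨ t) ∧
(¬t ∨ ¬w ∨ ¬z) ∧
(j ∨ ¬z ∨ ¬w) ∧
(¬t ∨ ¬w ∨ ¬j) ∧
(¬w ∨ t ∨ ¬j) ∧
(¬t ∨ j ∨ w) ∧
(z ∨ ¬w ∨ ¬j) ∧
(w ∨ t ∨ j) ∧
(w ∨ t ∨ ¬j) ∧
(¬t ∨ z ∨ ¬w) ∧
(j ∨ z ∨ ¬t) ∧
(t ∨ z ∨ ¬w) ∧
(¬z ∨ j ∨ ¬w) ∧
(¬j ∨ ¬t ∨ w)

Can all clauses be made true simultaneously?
No

No, the formula is not satisfiable.

No assignment of truth values to the variables can make all 16 clauses true simultaneously.

The formula is UNSAT (unsatisfiable).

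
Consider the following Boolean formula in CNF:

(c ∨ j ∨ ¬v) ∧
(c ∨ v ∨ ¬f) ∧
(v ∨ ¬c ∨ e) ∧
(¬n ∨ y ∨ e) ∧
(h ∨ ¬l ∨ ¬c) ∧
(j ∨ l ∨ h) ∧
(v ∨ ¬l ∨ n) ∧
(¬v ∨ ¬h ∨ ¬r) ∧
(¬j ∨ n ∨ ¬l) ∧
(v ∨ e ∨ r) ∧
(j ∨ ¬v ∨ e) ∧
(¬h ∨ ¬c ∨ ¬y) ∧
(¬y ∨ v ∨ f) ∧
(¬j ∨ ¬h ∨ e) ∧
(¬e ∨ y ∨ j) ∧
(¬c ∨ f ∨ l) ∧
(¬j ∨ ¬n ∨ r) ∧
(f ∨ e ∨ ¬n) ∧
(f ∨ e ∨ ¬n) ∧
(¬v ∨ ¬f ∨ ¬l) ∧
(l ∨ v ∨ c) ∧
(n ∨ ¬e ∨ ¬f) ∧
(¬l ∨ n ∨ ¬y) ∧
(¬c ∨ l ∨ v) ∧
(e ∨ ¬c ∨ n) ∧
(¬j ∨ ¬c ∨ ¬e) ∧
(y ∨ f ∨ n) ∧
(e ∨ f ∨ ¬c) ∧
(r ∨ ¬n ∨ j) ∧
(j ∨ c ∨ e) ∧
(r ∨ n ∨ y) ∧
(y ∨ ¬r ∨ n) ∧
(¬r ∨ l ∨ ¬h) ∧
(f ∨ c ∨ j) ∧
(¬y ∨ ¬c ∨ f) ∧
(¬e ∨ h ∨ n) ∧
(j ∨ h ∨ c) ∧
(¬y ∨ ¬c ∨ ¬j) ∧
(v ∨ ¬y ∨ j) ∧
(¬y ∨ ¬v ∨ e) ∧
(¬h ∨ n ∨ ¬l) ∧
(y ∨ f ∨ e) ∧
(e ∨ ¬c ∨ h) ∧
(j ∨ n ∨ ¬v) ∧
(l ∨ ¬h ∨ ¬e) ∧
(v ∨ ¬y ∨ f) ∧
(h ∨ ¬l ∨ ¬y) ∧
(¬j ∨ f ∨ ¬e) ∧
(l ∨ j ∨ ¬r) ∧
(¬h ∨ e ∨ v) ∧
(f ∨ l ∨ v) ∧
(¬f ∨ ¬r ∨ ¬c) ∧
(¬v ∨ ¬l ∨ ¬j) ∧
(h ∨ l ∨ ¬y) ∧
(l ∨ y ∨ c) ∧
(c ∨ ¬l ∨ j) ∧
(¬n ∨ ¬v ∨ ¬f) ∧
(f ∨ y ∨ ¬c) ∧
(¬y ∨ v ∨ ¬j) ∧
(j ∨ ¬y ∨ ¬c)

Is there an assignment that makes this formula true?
No

No, the formula is not satisfiable.

No assignment of truth values to the variables can make all 60 clauses true simultaneously.

The formula is UNSAT (unsatisfiable).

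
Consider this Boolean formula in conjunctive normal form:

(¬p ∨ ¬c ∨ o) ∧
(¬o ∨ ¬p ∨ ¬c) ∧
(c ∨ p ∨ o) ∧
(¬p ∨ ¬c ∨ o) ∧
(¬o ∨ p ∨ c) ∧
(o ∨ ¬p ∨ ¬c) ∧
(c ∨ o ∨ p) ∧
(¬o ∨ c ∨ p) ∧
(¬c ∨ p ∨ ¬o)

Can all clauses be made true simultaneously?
Yes

Yes, the formula is satisfiable.

One satisfying assignment is: c=False, o=False, p=True

Verification: With this assignment, all 9 clauses evaluate to true.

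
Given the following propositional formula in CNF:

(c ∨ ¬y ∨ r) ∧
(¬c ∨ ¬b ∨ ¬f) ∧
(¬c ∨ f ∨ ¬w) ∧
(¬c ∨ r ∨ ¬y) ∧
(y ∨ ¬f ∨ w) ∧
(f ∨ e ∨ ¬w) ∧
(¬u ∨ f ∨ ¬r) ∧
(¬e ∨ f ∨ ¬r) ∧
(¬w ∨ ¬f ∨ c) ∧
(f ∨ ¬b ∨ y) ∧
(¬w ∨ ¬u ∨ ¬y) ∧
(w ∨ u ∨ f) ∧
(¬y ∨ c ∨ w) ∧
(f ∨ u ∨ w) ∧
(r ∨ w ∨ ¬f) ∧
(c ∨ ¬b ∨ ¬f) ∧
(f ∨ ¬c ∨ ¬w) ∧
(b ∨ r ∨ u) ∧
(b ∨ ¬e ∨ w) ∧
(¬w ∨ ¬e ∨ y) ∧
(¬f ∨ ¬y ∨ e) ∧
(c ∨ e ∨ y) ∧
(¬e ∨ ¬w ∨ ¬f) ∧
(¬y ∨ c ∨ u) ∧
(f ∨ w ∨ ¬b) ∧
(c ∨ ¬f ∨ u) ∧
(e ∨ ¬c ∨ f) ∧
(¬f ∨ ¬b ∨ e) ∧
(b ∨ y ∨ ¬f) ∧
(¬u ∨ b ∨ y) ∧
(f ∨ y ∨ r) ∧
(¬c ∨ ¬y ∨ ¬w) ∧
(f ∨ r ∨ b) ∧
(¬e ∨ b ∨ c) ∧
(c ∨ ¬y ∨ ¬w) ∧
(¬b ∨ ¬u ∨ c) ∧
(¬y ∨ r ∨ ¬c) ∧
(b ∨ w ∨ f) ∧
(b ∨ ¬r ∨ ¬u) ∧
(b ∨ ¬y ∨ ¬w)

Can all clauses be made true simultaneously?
No

No, the formula is not satisfiable.

No assignment of truth values to the variables can make all 40 clauses true simultaneously.

The formula is UNSAT (unsatisfiable).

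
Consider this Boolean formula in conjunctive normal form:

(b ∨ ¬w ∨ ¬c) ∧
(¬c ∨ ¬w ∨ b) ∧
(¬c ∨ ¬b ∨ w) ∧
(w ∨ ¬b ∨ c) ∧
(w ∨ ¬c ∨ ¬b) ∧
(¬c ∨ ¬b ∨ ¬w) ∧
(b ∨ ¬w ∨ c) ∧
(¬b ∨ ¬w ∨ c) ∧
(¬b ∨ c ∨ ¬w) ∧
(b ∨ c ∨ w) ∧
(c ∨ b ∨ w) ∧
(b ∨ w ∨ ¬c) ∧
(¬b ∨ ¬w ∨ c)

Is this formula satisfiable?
No

No, the formula is not satisfiable.

No assignment of truth values to the variables can make all 13 clauses true simultaneously.

The formula is UNSAT (unsatisfiable).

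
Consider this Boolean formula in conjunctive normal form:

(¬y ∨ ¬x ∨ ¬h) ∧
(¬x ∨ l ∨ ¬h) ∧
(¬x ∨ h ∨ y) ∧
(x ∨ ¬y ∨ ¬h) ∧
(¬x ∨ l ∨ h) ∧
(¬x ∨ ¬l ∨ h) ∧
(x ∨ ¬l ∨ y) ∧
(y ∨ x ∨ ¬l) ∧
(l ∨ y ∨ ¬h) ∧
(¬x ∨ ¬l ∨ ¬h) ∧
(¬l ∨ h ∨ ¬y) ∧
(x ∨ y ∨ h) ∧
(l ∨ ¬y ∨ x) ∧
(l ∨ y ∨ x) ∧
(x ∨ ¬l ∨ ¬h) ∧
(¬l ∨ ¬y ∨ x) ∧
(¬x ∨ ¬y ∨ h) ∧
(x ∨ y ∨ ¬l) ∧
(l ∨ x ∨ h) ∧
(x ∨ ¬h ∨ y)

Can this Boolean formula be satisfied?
No

No, the formula is not satisfiable.

No assignment of truth values to the variables can make all 20 clauses true simultaneously.

The formula is UNSAT (unsatisfiable).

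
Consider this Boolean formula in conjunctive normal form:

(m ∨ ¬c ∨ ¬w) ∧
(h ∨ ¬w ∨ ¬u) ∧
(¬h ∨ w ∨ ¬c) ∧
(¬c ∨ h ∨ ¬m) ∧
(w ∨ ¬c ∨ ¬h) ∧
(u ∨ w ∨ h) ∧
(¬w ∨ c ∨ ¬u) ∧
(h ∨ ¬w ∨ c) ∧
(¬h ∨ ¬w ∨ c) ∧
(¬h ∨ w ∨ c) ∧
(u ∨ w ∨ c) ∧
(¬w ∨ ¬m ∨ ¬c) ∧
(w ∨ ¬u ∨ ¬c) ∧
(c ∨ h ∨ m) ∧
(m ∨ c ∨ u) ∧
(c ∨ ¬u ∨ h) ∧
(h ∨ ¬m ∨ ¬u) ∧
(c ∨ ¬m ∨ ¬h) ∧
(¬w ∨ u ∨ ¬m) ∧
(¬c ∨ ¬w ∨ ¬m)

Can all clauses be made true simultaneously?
No

No, the formula is not satisfiable.

No assignment of truth values to the variables can make all 20 clauses true simultaneously.

The formula is UNSAT (unsatisfiable).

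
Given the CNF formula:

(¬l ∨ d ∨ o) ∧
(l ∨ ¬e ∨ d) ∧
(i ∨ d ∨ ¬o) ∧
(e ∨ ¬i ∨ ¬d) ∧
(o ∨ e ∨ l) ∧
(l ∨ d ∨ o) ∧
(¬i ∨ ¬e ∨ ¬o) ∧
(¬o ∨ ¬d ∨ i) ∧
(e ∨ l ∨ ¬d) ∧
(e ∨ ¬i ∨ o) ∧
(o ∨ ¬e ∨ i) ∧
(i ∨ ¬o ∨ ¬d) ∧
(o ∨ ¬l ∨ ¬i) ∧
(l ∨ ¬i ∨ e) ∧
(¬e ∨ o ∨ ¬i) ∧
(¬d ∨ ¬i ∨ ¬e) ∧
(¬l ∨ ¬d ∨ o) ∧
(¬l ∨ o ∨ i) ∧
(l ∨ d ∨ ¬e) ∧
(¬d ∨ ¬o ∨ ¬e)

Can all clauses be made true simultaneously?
Yes

Yes, the formula is satisfiable.

One satisfying assignment is: i=True, o=True, d=False, l=True, e=False

Verification: With this assignment, all 20 clauses evaluate to true.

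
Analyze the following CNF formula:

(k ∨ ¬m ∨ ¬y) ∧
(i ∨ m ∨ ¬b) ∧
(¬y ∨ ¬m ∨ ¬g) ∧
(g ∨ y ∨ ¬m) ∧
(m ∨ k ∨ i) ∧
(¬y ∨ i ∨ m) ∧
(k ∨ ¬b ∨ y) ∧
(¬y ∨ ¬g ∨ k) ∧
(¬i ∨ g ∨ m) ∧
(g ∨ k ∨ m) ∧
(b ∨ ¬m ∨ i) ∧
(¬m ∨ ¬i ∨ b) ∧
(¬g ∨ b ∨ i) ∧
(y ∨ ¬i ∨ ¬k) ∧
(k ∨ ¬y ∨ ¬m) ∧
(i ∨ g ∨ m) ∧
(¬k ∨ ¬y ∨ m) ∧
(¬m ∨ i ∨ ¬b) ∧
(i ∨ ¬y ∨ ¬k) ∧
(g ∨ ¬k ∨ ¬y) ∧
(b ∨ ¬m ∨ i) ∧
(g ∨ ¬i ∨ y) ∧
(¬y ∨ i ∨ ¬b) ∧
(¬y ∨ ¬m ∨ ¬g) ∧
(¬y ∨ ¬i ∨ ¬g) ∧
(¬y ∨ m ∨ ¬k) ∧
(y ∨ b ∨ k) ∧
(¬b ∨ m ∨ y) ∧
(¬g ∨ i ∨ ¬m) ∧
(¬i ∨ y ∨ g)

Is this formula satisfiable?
No

No, the formula is not satisfiable.

No assignment of truth values to the variables can make all 30 clauses true simultaneously.

The formula is UNSAT (unsatisfiable).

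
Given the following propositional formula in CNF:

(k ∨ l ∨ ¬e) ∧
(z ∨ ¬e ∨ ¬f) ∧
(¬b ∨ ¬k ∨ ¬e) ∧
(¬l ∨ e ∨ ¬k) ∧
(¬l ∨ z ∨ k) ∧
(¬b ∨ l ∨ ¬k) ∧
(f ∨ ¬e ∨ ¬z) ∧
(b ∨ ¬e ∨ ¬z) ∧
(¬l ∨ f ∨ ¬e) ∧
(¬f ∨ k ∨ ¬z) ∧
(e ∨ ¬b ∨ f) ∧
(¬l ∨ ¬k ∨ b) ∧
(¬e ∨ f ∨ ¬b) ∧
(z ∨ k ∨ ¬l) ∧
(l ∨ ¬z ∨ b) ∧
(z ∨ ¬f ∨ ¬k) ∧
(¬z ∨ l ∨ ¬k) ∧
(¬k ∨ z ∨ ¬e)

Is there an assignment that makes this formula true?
Yes

Yes, the formula is satisfiable.

One satisfying assignment is: f=False, e=False, l=False, b=False, k=False, z=False

Verification: With this assignment, all 18 clauses evaluate to true.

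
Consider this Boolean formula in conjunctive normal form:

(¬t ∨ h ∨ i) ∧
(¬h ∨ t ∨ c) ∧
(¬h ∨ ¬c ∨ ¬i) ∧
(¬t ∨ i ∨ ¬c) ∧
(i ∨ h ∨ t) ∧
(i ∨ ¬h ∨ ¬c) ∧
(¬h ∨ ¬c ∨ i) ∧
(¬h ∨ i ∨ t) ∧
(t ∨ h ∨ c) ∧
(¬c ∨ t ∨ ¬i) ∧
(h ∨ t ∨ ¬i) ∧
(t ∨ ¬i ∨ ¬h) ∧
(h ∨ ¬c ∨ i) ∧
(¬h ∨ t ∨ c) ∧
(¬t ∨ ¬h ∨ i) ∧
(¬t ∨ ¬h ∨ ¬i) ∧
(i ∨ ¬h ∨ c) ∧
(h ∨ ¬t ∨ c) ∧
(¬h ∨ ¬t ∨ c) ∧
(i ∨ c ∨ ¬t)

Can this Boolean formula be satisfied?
Yes

Yes, the formula is satisfiable.

One satisfying assignment is: h=False, c=True, t=True, i=True

Verification: With this assignment, all 20 clauses evaluate to true.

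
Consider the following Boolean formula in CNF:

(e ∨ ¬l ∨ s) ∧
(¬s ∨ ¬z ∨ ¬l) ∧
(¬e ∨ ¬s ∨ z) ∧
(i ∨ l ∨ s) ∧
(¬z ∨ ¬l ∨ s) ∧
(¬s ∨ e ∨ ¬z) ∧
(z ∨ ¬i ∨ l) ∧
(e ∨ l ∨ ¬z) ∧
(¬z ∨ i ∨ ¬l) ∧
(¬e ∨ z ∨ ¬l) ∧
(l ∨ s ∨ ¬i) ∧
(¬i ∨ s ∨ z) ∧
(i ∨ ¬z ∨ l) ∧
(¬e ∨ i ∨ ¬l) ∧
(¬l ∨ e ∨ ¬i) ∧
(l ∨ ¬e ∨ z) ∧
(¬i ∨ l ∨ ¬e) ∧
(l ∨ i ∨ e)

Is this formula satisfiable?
Yes

Yes, the formula is satisfiable.

One satisfying assignment is: z=False, i=False, l=True, s=True, e=False

Verification: With this assignment, all 18 clauses evaluate to true.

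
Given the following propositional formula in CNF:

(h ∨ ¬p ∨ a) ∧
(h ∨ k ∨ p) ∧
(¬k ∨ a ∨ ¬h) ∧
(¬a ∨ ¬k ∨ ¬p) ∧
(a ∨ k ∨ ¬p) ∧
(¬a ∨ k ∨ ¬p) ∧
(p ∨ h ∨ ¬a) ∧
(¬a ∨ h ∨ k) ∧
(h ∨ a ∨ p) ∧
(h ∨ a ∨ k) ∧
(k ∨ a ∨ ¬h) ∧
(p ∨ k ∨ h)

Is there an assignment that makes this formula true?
Yes

Yes, the formula is satisfiable.

One satisfying assignment is: p=False, k=False, a=True, h=True

Verification: With this assignment, all 12 clauses evaluate to true.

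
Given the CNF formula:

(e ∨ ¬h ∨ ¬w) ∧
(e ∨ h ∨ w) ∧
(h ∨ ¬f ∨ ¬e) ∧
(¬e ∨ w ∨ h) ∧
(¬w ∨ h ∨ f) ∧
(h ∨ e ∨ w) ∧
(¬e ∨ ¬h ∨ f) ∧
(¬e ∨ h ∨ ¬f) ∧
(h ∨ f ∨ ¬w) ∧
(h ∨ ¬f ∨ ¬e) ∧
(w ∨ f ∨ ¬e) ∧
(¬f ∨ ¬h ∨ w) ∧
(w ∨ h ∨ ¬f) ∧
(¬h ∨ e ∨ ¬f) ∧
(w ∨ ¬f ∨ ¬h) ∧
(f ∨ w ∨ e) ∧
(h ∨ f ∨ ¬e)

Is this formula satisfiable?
Yes

Yes, the formula is satisfiable.

One satisfying assignment is: f=True, h=True, w=True, e=True

Verification: With this assignment, all 17 clauses evaluate to true.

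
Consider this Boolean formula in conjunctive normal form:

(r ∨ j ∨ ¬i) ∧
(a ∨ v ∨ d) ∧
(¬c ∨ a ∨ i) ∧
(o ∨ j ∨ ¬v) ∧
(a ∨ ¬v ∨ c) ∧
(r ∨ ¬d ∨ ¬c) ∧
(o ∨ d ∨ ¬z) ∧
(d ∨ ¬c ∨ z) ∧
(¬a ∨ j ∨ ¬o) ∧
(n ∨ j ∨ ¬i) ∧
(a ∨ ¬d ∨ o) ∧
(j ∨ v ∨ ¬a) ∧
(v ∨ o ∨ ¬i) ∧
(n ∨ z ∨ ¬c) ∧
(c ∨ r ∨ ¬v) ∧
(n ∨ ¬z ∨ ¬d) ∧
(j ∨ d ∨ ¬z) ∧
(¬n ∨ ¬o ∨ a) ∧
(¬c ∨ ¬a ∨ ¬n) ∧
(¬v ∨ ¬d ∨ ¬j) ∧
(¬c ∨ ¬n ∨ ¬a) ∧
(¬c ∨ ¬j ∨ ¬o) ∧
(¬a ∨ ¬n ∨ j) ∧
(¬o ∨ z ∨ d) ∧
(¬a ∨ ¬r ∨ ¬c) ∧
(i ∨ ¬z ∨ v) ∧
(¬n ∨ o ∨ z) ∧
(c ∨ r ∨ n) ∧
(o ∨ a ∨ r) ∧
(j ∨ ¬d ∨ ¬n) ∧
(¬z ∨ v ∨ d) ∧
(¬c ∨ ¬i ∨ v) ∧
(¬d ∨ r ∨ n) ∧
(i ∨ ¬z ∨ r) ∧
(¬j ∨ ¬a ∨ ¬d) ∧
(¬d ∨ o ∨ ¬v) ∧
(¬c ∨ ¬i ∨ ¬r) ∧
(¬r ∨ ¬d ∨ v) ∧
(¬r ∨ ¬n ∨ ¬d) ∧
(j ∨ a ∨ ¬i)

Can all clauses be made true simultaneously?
Yes

Yes, the formula is satisfiable.

One satisfying assignment is: z=False, i=False, a=True, r=True, d=False, c=False, v=False, n=False, o=False, j=True

Verification: With this assignment, all 40 clauses evaluate to true.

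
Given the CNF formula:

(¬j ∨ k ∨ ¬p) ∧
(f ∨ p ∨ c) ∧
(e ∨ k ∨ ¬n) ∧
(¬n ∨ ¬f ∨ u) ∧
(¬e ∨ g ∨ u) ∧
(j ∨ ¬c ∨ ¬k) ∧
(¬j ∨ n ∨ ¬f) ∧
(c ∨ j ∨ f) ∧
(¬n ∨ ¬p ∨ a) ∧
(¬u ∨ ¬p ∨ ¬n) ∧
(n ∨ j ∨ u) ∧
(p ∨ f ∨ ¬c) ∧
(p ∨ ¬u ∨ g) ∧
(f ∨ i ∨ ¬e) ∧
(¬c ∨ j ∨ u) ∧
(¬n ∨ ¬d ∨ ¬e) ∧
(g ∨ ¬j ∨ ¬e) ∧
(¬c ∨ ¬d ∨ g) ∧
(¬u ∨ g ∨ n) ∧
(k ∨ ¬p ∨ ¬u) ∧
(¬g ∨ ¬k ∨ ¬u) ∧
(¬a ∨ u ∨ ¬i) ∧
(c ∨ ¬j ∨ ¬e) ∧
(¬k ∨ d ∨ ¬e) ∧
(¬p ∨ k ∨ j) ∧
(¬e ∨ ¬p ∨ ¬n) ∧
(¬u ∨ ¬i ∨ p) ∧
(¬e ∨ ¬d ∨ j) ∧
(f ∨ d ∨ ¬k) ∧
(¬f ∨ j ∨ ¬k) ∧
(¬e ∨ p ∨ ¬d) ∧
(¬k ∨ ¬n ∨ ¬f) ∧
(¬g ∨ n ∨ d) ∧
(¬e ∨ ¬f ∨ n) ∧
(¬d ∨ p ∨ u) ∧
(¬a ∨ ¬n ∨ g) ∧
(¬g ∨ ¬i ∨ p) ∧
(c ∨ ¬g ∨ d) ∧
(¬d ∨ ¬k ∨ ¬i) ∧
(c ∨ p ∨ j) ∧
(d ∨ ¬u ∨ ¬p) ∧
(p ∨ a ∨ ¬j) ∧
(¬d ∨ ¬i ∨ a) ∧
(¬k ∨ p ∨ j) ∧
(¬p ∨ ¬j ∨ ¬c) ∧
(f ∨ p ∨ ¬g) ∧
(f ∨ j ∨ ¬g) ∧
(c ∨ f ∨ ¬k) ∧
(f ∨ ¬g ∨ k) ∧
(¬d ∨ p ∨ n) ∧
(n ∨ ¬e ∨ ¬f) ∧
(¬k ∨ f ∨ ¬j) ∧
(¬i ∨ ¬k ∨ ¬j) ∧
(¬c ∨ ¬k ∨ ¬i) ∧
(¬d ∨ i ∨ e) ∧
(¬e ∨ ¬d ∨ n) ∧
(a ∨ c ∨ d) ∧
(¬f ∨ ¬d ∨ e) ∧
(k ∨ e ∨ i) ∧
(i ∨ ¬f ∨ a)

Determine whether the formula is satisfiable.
Yes

Yes, the formula is satisfiable.

One satisfying assignment is: k=False, e=True, g=True, p=False, d=False, i=False, f=True, n=True, j=False, c=True, u=True, a=True

Verification: With this assignment, all 60 clauses evaluate to true.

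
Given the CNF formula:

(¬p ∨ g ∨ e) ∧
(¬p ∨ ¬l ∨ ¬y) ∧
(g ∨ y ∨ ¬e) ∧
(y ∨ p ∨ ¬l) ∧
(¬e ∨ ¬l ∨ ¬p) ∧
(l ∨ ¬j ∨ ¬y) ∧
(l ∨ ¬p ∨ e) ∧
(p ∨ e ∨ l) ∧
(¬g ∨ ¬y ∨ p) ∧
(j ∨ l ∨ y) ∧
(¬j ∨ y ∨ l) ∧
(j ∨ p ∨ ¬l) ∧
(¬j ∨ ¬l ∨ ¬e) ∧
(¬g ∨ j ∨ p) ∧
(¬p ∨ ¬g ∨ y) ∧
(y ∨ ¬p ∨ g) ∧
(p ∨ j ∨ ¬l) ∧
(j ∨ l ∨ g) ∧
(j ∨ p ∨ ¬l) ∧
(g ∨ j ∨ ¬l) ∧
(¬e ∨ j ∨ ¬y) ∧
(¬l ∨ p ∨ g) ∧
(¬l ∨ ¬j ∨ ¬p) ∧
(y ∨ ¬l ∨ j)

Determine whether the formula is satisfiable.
No

No, the formula is not satisfiable.

No assignment of truth values to the variables can make all 24 clauses true simultaneously.

The formula is UNSAT (unsatisfiable).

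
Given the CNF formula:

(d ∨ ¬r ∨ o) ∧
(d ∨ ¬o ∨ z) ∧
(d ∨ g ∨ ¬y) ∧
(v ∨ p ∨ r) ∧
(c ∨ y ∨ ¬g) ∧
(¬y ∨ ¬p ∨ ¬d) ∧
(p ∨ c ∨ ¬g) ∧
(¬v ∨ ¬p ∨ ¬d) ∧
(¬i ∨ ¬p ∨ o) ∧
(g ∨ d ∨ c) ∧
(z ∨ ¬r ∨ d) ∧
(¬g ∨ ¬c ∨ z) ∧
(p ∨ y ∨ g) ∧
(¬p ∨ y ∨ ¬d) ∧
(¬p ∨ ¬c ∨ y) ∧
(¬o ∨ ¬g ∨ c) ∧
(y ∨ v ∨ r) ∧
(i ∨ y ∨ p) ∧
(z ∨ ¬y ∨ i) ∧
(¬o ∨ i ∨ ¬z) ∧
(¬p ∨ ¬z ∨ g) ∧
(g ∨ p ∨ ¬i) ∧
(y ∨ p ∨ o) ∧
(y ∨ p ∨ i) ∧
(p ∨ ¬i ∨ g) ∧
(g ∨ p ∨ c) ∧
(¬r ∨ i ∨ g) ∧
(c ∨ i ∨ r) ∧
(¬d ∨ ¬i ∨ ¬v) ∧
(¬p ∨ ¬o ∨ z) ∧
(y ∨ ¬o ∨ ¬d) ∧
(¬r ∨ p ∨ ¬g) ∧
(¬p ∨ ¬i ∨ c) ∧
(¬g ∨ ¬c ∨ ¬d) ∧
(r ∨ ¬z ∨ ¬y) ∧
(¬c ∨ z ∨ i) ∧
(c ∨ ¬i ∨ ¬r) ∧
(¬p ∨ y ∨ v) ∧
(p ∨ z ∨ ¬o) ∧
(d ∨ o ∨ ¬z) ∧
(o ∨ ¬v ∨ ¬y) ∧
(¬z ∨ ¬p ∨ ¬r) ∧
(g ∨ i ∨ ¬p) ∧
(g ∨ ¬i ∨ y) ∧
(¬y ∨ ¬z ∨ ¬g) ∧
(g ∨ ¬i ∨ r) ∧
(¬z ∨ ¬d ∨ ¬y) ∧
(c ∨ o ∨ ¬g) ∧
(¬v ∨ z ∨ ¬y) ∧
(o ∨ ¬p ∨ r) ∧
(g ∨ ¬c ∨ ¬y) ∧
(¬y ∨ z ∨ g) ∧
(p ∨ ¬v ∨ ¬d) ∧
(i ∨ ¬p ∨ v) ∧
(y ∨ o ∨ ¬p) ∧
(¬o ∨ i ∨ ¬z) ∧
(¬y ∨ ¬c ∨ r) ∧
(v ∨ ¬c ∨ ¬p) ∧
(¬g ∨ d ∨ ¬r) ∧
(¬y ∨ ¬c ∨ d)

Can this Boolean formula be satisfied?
Yes

Yes, the formula is satisfiable.

One satisfying assignment is: r=False, z=True, i=True, c=True, o=True, d=False, v=True, g=True, y=False, p=False

Verification: With this assignment, all 60 clauses evaluate to true.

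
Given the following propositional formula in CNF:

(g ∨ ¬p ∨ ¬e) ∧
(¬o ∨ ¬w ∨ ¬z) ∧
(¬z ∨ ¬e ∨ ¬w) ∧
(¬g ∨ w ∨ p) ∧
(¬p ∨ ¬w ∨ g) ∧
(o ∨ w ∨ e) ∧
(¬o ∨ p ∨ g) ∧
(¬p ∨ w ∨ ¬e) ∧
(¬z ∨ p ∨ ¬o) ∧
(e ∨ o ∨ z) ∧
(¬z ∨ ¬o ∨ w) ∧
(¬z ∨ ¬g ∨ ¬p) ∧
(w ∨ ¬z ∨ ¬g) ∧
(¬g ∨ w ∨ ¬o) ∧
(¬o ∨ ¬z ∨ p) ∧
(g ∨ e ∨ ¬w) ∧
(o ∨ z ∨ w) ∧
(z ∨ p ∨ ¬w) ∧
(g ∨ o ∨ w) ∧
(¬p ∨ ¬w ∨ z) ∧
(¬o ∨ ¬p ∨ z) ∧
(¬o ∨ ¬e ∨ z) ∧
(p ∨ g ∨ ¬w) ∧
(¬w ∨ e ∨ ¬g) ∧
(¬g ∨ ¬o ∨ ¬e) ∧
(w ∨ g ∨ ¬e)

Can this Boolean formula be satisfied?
No

No, the formula is not satisfiable.

No assignment of truth values to the variables can make all 26 clauses true simultaneously.

The formula is UNSAT (unsatisfiable).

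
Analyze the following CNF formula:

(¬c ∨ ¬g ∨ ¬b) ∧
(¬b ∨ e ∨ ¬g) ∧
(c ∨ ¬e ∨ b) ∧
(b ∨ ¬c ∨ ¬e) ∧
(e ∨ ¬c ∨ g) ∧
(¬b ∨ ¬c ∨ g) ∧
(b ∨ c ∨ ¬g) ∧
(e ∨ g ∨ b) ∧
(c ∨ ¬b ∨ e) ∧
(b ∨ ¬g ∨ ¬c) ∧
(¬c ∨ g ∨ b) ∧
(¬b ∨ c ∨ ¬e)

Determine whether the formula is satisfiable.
No

No, the formula is not satisfiable.

No assignment of truth values to the variables can make all 12 clauses true simultaneously.

The formula is UNSAT (unsatisfiable).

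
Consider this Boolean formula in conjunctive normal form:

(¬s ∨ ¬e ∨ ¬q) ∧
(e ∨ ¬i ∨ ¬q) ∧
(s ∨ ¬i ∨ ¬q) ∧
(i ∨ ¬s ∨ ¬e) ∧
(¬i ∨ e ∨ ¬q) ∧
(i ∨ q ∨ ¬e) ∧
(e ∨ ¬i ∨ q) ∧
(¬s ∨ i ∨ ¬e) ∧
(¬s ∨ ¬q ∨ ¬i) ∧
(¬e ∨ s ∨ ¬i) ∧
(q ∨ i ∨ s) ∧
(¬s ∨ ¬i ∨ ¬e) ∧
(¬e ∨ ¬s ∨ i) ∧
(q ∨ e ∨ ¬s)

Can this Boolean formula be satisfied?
Yes

Yes, the formula is satisfiable.

One satisfying assignment is: s=False, q=True, e=False, i=False

Verification: With this assignment, all 14 clauses evaluate to true.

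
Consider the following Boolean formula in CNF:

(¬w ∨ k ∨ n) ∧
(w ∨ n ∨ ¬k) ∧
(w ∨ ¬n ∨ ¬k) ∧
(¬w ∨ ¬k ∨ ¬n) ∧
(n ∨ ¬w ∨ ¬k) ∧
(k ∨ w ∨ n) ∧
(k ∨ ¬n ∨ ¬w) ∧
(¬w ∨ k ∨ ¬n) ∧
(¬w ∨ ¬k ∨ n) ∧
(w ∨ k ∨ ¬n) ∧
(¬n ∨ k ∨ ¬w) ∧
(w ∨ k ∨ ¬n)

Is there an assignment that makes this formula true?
No

No, the formula is not satisfiable.

No assignment of truth values to the variables can make all 12 clauses true simultaneously.

The formula is UNSAT (unsatisfiable).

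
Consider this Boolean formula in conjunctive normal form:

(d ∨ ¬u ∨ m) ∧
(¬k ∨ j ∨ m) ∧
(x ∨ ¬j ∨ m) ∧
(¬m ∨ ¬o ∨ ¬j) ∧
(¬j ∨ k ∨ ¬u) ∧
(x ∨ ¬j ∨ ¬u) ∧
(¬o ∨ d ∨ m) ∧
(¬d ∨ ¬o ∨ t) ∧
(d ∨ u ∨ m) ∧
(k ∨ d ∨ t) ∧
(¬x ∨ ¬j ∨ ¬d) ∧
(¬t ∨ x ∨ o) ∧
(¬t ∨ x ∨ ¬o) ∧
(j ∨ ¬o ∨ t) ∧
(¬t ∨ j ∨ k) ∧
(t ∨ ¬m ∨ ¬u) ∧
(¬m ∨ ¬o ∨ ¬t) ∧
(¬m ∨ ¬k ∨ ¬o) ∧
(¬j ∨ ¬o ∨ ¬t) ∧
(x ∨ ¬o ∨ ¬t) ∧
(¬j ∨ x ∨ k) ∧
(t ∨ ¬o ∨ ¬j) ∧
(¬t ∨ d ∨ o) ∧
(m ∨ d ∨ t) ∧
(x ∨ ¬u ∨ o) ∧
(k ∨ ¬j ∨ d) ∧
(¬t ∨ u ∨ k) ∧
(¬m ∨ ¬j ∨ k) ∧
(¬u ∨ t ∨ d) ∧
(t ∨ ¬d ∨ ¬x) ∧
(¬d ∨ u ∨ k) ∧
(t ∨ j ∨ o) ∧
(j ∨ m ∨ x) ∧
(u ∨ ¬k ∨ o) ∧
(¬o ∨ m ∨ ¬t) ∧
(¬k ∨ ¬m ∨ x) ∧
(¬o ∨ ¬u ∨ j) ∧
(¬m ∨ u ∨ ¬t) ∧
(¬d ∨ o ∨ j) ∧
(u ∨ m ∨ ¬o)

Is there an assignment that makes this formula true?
No

No, the formula is not satisfiable.

No assignment of truth values to the variables can make all 40 clauses true simultaneously.

The formula is UNSAT (unsatisfiable).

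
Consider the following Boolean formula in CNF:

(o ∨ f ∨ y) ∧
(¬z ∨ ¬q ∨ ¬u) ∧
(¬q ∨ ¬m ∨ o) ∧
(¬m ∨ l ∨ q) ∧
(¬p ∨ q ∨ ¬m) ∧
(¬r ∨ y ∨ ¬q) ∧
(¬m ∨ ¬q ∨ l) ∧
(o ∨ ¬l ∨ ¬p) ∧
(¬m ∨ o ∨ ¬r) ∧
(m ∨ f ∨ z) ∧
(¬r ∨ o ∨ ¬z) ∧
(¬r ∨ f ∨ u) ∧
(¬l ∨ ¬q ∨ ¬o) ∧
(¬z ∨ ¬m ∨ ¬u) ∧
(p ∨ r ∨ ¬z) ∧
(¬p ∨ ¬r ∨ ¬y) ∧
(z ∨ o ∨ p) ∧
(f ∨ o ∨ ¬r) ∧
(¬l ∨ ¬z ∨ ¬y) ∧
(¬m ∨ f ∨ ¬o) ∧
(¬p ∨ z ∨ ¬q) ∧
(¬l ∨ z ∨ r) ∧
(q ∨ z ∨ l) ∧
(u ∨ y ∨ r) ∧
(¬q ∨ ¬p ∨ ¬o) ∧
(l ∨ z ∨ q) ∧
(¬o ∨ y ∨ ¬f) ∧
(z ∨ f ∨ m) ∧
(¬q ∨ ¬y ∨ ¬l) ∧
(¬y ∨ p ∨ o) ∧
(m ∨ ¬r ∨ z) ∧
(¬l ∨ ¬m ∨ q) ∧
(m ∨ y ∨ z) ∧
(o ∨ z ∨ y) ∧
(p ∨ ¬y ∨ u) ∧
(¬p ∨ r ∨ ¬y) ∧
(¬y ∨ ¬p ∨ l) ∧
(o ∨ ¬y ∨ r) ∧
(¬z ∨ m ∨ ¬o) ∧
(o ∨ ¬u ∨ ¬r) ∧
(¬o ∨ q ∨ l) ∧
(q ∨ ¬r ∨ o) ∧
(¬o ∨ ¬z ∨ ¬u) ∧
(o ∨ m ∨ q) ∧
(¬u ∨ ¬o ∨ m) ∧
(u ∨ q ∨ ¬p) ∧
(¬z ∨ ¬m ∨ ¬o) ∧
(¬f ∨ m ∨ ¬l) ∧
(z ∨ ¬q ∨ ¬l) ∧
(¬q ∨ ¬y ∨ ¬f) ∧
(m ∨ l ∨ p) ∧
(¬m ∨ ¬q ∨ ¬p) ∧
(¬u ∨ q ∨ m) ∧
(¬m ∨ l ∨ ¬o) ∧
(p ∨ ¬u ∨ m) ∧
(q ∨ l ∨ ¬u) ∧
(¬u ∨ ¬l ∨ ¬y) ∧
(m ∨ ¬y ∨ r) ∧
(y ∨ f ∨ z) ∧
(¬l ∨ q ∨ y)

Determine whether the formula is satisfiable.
No

No, the formula is not satisfiable.

No assignment of truth values to the variables can make all 60 clauses true simultaneously.

The formula is UNSAT (unsatisfiable).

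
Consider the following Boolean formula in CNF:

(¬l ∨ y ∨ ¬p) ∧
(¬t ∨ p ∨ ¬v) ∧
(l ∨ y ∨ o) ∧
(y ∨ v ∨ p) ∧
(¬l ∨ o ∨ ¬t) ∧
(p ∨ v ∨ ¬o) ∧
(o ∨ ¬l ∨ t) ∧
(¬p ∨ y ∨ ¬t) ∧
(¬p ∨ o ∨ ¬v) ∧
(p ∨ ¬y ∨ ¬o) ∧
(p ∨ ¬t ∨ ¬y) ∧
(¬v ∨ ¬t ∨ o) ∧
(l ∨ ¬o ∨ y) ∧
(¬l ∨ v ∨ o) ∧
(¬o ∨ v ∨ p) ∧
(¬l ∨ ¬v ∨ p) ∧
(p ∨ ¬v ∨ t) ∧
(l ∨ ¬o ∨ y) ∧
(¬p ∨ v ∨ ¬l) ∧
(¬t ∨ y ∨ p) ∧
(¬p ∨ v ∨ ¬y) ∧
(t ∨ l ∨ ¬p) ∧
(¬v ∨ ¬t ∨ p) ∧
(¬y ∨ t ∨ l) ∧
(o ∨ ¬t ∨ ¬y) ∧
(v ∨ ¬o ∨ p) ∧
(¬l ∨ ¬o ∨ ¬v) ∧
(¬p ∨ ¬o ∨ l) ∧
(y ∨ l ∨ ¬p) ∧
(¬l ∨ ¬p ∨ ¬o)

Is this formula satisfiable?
No

No, the formula is not satisfiable.

No assignment of truth values to the variables can make all 30 clauses true simultaneously.

The formula is UNSAT (unsatisfiable).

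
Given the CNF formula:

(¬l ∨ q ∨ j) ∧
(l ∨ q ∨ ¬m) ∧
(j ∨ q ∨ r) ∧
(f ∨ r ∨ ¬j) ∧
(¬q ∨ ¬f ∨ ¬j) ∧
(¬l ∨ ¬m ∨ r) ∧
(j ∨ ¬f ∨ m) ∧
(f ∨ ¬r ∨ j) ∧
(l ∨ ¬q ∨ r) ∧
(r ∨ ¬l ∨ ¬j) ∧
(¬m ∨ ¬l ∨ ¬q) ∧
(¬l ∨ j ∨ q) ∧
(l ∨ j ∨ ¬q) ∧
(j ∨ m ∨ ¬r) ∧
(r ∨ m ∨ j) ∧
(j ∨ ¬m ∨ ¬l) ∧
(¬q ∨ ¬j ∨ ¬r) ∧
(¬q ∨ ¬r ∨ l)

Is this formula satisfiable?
Yes

Yes, the formula is satisfiable.

One satisfying assignment is: j=True, r=False, m=False, l=False, q=False, f=True

Verification: With this assignment, all 18 clauses evaluate to true.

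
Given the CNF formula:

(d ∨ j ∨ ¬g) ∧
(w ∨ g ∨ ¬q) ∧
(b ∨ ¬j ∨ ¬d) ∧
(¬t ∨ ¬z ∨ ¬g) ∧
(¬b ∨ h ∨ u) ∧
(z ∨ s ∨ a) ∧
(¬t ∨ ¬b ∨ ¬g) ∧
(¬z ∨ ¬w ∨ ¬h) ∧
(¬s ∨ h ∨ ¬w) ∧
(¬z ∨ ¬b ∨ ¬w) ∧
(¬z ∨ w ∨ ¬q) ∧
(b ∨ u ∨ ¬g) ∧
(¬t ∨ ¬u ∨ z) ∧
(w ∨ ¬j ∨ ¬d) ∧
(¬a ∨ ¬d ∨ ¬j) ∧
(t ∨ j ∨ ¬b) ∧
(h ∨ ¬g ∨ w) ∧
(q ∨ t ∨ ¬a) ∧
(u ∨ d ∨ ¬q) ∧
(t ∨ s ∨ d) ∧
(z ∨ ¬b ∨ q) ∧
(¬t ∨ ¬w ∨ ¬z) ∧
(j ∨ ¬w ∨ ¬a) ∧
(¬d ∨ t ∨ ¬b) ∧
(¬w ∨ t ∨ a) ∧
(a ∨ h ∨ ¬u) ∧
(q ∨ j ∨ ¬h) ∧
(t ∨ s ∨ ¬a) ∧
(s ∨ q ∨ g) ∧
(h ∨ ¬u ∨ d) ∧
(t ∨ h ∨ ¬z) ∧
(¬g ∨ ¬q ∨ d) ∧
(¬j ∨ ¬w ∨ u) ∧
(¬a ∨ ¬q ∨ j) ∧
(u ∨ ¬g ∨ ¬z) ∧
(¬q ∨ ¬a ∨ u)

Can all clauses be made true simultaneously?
Yes

Yes, the formula is satisfiable.

One satisfying assignment is: b=False, d=False, u=False, a=True, h=False, j=False, z=False, s=True, w=False, t=True, g=False, q=False

Verification: With this assignment, all 36 clauses evaluate to true.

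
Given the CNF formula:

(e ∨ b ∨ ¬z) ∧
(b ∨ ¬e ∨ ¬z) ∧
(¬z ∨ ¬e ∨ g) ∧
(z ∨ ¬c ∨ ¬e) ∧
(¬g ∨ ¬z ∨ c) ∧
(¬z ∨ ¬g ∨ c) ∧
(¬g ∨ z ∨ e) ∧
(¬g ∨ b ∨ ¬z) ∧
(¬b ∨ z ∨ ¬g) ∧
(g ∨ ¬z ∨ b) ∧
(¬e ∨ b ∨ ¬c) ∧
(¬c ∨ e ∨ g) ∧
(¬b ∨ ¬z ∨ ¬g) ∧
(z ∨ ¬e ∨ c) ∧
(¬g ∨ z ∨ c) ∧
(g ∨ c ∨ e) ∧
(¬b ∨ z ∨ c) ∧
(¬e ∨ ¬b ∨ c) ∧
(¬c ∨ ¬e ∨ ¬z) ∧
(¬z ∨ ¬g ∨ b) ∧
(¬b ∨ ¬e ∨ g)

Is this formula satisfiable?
No

No, the formula is not satisfiable.

No assignment of truth values to the variables can make all 21 clauses true simultaneously.

The formula is UNSAT (unsatisfiable).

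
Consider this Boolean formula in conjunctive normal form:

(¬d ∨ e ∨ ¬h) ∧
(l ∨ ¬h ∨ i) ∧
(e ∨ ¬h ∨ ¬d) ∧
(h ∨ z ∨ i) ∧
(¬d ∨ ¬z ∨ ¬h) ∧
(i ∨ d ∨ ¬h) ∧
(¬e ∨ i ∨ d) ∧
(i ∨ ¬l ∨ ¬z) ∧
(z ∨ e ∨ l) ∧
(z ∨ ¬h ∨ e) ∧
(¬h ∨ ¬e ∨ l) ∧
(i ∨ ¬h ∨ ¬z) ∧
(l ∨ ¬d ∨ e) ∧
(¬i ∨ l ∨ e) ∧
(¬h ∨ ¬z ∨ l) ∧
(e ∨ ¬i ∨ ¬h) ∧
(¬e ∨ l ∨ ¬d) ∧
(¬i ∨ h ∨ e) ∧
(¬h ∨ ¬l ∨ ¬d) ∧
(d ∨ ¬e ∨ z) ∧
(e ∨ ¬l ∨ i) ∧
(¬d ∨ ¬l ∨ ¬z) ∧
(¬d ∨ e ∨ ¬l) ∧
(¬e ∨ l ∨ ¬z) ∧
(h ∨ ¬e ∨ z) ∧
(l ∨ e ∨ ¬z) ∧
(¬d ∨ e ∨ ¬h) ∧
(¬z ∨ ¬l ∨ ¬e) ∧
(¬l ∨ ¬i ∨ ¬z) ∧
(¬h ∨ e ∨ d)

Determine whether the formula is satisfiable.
No

No, the formula is not satisfiable.

No assignment of truth values to the variables can make all 30 clauses true simultaneously.

The formula is UNSAT (unsatisfiable).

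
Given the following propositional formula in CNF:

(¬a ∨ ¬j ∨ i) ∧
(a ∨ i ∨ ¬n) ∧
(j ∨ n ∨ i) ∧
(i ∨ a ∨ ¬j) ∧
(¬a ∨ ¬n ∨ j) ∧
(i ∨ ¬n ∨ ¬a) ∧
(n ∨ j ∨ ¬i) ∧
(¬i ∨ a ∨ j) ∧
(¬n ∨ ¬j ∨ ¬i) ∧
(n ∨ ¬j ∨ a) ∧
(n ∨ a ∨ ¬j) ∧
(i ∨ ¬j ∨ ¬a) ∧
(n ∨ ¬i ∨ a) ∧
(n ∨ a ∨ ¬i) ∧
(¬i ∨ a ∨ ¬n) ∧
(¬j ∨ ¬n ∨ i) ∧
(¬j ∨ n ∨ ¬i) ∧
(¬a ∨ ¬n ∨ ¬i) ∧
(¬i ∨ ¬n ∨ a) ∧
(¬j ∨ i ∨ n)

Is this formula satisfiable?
No

No, the formula is not satisfiable.

No assignment of truth values to the variables can make all 20 clauses true simultaneously.

The formula is UNSAT (unsatisfiable).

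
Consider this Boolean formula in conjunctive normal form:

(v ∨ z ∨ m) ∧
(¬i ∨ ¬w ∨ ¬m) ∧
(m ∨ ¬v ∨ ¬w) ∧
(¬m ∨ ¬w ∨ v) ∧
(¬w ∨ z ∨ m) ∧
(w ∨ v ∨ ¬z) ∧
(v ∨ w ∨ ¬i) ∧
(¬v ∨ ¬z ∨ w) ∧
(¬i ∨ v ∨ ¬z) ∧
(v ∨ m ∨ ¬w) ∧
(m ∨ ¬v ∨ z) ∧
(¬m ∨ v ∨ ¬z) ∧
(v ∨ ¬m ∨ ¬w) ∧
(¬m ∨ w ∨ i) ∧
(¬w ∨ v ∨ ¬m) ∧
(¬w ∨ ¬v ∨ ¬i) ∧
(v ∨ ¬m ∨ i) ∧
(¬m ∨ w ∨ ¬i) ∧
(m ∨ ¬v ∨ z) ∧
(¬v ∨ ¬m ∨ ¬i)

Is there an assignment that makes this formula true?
Yes

Yes, the formula is satisfiable.

One satisfying assignment is: v=True, m=True, z=False, w=True, i=False

Verification: With this assignment, all 20 clauses evaluate to true.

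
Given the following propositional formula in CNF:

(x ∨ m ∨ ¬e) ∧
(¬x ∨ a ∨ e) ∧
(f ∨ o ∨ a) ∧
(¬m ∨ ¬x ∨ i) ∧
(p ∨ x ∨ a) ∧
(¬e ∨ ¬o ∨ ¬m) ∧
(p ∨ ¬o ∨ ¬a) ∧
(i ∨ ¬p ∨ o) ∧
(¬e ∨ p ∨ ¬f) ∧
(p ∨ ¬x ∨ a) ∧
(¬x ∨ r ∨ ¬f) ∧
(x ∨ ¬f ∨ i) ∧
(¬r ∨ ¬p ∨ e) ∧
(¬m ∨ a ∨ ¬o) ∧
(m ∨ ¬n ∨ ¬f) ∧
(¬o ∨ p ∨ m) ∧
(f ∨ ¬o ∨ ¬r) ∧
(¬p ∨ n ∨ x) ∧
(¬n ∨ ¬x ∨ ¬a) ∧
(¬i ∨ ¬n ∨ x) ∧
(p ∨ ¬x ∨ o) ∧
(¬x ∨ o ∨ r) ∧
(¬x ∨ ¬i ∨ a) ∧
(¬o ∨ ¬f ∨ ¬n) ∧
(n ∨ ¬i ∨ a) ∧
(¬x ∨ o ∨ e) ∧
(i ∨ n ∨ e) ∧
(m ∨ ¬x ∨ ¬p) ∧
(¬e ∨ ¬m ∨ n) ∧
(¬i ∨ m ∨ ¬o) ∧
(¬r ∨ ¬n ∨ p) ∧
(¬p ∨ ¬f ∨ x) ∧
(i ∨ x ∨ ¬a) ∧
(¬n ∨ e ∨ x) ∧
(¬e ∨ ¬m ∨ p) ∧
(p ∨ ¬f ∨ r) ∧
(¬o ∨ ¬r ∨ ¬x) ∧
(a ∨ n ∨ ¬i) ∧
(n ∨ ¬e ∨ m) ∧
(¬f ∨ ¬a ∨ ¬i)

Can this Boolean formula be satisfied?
Yes

Yes, the formula is satisfiable.

One satisfying assignment is: x=False, e=False, p=False, i=True, n=False, f=False, m=True, a=True, r=False, o=False

Verification: With this assignment, all 40 clauses evaluate to true.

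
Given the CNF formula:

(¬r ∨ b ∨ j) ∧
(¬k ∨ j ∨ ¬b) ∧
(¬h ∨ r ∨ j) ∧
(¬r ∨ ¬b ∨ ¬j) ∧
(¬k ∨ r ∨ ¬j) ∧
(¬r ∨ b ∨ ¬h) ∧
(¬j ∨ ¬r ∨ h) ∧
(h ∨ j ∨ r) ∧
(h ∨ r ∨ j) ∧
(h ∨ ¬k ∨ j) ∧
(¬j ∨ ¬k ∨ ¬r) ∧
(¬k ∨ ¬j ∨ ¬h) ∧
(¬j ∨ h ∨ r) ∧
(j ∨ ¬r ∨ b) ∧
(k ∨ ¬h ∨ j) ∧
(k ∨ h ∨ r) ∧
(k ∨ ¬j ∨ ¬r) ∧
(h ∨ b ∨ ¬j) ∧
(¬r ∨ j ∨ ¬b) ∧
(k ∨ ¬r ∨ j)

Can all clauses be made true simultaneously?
Yes

Yes, the formula is satisfiable.

One satisfying assignment is: k=False, j=True, b=False, r=False, h=True

Verification: With this assignment, all 20 clauses evaluate to true.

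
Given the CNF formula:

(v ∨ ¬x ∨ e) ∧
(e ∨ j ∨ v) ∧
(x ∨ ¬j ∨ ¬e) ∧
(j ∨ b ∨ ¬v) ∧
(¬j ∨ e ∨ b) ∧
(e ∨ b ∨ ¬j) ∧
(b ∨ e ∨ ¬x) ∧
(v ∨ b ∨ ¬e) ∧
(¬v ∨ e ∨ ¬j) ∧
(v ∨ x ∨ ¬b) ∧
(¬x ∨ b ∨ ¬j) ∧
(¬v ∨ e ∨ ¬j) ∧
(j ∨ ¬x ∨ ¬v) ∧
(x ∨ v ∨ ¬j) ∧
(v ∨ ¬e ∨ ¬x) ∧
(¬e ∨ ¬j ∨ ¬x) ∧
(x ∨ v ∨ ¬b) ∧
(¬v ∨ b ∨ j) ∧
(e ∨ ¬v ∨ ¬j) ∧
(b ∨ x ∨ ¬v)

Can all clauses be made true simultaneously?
Yes

Yes, the formula is satisfiable.

One satisfying assignment is: x=False, b=True, v=True, j=False, e=False

Verification: With this assignment, all 20 clauses evaluate to true.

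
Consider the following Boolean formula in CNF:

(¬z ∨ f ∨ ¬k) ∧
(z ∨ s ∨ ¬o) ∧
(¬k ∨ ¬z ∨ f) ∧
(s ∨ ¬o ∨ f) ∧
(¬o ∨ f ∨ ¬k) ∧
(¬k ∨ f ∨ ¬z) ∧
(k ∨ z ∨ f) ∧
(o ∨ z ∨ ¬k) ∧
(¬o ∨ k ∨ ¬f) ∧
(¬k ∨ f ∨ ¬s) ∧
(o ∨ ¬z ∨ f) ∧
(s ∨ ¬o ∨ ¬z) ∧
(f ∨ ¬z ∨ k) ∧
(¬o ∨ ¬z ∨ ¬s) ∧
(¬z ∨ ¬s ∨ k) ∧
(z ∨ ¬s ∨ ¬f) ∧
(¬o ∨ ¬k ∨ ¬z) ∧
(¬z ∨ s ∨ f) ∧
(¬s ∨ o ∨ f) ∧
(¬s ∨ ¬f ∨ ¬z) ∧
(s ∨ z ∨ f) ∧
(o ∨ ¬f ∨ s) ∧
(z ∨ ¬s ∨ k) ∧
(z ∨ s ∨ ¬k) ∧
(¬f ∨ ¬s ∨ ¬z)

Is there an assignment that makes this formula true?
No

No, the formula is not satisfiable.

No assignment of truth values to the variables can make all 25 clauses true simultaneously.

The formula is UNSAT (unsatisfiable).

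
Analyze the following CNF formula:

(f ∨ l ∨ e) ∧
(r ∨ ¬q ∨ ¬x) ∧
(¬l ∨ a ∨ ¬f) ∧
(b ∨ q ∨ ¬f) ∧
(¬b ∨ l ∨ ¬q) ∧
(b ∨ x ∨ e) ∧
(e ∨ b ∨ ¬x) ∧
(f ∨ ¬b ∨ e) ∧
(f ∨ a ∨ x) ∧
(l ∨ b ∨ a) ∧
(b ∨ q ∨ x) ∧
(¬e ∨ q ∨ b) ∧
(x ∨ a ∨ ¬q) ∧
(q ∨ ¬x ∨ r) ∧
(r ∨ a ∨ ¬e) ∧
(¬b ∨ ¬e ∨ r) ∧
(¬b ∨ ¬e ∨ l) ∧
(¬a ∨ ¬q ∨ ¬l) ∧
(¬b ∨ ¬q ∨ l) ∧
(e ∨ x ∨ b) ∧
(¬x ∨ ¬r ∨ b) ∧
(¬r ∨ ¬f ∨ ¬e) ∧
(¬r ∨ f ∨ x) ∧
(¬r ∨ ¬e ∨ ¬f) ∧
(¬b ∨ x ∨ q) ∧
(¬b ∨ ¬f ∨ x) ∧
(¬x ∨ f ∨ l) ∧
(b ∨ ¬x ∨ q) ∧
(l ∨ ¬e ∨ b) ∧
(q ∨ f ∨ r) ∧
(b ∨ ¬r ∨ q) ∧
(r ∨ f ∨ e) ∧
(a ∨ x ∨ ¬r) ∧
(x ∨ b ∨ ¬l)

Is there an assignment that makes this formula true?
Yes

Yes, the formula is satisfiable.

One satisfying assignment is: b=True, r=True, q=False, e=True, l=True, a=False, f=False, x=True

Verification: With this assignment, all 34 clauses evaluate to true.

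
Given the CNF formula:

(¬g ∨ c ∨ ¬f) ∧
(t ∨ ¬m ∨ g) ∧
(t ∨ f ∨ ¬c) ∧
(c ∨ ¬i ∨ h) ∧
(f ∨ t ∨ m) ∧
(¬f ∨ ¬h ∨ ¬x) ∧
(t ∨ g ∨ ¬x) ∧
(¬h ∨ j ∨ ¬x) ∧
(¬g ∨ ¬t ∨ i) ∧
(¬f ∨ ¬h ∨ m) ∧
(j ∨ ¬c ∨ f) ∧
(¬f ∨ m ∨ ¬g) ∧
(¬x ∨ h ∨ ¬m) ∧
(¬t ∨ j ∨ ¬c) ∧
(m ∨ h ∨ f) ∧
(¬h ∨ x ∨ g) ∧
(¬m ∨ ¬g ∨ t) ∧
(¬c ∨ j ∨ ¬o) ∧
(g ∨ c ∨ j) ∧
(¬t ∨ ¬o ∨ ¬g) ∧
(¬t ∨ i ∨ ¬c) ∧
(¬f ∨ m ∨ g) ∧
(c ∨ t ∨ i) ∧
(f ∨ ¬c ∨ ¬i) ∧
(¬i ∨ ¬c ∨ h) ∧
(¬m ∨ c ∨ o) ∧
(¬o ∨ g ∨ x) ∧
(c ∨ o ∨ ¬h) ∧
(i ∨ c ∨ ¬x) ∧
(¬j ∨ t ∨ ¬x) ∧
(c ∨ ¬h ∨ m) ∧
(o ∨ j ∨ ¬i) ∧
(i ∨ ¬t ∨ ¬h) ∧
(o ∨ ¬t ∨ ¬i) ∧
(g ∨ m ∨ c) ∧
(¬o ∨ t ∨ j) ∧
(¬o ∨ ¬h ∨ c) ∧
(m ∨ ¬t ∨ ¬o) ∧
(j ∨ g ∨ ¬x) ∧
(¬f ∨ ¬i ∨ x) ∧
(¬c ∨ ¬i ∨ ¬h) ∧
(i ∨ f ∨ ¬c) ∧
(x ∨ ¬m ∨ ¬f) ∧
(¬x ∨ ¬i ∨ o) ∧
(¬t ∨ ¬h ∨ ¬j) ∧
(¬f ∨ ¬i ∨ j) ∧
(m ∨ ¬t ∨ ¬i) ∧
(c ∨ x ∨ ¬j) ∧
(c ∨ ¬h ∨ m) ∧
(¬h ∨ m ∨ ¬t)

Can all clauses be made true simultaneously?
No

No, the formula is not satisfiable.

No assignment of truth values to the variables can make all 50 clauses true simultaneously.

The formula is UNSAT (unsatisfiable).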